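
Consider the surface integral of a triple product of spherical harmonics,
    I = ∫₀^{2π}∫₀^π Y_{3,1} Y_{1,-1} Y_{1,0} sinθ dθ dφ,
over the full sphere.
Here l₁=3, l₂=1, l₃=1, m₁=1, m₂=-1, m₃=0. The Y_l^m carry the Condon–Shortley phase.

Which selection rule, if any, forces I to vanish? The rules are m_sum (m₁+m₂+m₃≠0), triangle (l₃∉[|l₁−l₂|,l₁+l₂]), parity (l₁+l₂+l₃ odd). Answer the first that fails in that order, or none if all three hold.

triangle

azimuthal sum: 1 − 1 + 0 = 0  ✓
2 ≤ 1 ≤ 4 (triangle on l)  ✗
L = 3 + 1 + 1 = 5 (odd)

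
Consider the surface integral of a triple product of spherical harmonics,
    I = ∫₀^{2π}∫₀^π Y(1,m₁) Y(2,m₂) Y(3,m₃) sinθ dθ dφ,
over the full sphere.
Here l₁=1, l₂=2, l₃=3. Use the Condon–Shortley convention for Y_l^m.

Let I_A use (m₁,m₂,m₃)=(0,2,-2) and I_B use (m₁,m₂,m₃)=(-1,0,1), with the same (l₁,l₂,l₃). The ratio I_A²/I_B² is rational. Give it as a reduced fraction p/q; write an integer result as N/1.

5/6

l's match ⇒ only the (l;m) 3-j factors differ between A and B.
A: triangle coeff Δ(1,2,3) = 1/105; Σ_t [0,0]: t=0:+1/24 = 1/24; (3j)²=1/21 [(1 2 3; 0 2 -2)], sign=-1
B: triangle coeff Δ(1,2,3) = 1/105; Σ_t [0,0]: t=0:+1/8 = 1/8; (3j)²=2/35 [(1 2 3; -1 0 1)], sign=+1
I_A²/I_B² = (1/21)/(2/35) = 5/6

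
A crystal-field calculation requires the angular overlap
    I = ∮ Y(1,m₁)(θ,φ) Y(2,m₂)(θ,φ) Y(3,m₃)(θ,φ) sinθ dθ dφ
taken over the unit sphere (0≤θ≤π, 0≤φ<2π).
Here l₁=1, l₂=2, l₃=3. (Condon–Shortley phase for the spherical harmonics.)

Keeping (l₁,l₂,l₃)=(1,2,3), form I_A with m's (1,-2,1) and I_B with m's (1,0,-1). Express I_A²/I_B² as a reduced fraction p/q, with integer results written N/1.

1/6

Same 1,2,3: normalisation and zero-m 3j drop out of the ratio.
A: Δ: 0! 2! 4! / 7! → 1/105; sum: t=0:+1/48 = 1/48; 3j²(1 2 3; 1 -2 1) = Δ·Π!·Σ² = 1/105  (sign +1)
B: Δ: 0! 2! 4! / 7! → 1/105; sum: t=0:+1/8 = 1/8; 3j²(1 2 3; 1 0 -1) = Δ·Π!·Σ² = 2/35  (sign +1)
I_A²/I_B² = (1/105)/(2/35) = 1/6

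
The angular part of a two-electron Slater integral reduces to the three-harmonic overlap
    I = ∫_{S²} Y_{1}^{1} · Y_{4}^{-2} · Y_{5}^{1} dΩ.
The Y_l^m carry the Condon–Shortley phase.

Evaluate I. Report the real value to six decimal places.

Checks pass: Σm=0; 10 even; l₃=5∈[3,5].
(2·1+1)(2·4+1)(2·5+1) = 297
Δ: 0! 2! 8! / 11! → 1/495
sum: t=0:+1/576 = 1/576
3j²(1 4 5; 0 0 0) = Δ·Π!·Σ² = 5/99  (sign -1)
sum: t=0:+1/2880 = 1/2880
3j²(1 4 5; 1 -2 1) = Δ·Π!·Σ² = 2/165  (sign +1)
combine: 4πI² = 297·5/99·2/165 = 2/11
take √, sign -1: I = -0.12028562

-0.120286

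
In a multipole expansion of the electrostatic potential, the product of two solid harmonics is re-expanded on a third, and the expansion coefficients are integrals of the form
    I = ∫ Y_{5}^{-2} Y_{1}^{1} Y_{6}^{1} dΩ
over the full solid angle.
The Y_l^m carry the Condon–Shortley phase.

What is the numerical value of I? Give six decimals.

Checks pass: Σm=0; 12 even; l₃=6∈[4,6].
(2·5+1)(2·1+1)(2·6+1) = 429
Δ: 0! 10! 2! / 13! → 1/858
sum: t=0:+1/14400 = 1/14400
3j²(5 1 6; 0 0 0) = Δ·Π!·Σ² = 6/143  (sign +1)
sum: t=0:+1/60480 = 1/60480
3j²(5 1 6; -2 1 1) = Δ·Π!·Σ² = 5/429  (sign -1)
combine: 4πI² = 429·6/143·5/429 = 30/143
take √, sign -1: I = -0.12920749

-0.129207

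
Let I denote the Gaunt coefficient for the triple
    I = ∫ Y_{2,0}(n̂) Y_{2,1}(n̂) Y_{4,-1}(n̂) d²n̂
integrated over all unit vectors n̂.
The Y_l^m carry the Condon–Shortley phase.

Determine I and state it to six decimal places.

Rules hold: Σm=0, L=8 even, 0≤4≤4.
N = 5·5·9 = 225
Δ = 0!·4!·4!/9! = 1/630
Racah Σ t=0..0: t=0:+1/16 = 1/16
⇒ 3j(2 2 4; 0 0 0)² = 2/35, sgn +1
Racah Σ t=0..0: t=0:+1/24 = 1/24
⇒ 3j(2 2 4; 0 1 -1)² = 1/21, sgn -1
4πI² = N·(3j₀)²·(3jₘ)² = 30/49
I = -1·√(0.612245/4π) = -0.22072812

-0.220728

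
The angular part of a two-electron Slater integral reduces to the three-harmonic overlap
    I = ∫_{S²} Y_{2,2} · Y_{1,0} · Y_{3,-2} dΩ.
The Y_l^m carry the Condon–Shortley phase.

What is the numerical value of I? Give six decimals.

Rules hold: Σm=0, L=6 even, 1≤3≤3.
N = 5·3·7 = 105
Δ = 0!·4!·2!/7! = 1/105
Racah Σ t=0..0: t=0:+1/4 = 1/4
⇒ 3j(2 1 3; 0 0 0)² = 3/35, sgn -1
Racah Σ t=0..0: t=0:+1/24 = 1/24
⇒ 3j(2 1 3; 2 0 -2)² = 1/21, sgn -1
4πI² = N·(3j₀)²·(3jₘ)² = 3/7
I = +1·√(0.428571/4π) = 0.18467439

0.184674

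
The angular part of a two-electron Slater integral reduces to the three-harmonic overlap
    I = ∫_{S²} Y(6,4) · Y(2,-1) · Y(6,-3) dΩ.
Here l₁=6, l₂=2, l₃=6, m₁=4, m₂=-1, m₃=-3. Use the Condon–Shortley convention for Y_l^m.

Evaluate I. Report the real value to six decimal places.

0.179515

m-sum 0 ✓  L=14 even ✓  4≤6≤8 ✓
Π(2lᵢ+1) = 13×5×13 = 845
triangle coeff Δ(6,2,6) = 1/90090
Σ_t [0,2]: t=0:+1/69120 t=1:−1/14400 t=2:+1/69120 = -7/172800
(3j)²=14/715 [(6 2 6; 0 0 0)], sign=-1
Σ_t [0,1]: t=0:+1/161280 t=1:−1/725760 = 1/207360
(3j)²=7/286 [(6 2 6; 4 -1 -3)], sign=-1
⇒ 4πI² = 49/121
I = (+1)√(49/121/(4π)) = 0.17951487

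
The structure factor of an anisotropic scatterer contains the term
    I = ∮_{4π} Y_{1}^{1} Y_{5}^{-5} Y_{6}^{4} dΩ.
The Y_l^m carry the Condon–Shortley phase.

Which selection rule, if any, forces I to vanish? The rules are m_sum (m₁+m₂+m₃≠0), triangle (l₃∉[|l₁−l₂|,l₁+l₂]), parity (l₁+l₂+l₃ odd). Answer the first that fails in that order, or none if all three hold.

azimuthal sum: 1 − 5 + 4 = 0  ✓
4 ≤ 6 ≤ 6 (triangle on l)  ✓
L = 1 + 5 + 6 = 12 (even)  ✓

none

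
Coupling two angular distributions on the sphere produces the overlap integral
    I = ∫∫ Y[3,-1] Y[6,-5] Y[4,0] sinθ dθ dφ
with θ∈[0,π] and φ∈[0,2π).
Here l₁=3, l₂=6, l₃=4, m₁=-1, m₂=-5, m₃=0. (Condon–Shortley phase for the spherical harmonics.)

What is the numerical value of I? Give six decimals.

0.000000

-1 − 5 + 0 = -6 ≠ 0: azimuthal integral kills it; I = 0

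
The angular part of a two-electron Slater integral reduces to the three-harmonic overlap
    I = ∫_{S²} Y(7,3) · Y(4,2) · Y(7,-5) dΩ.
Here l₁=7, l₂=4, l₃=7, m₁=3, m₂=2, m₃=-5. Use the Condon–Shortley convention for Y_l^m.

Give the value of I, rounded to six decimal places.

-0.100310

Rules hold: Σm=0, L=18 even, 3≤7≤11.
N = 15·9·15 = 2025
Δ = 4!·10!·4!/19! = 1/58198140
Racah Σ t=0..4: t=0:+1/17418240 t=1:−1/622080 t=2:+1/230400 t=3:−1/622080 t=4:+1/17418240 = 1/806400
⇒ 3j(7 4 7; 0 0 0)² = 2268/230945, sgn -1
Racah Σ t=2..4: t=2:+1/7741440 t=3:−1/13063680 t=4:+1/348364800 = 29/522547200
⇒ 3j(7 4 7; 3 2 -5)² = 1682/264537, sgn +1
4πI² = N·(3j₀)²·(3jₘ)² = 24523560/193947611
I = -1·√(0.126444/4π) = -0.10031009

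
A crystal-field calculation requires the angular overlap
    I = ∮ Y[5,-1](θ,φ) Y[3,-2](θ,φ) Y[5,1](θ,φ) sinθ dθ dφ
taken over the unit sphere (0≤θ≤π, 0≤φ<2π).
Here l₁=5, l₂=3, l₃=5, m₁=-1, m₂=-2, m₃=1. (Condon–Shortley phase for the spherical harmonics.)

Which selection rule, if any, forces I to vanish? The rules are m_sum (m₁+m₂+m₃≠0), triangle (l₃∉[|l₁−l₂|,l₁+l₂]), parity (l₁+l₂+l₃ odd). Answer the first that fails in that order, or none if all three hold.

m₁+m₂+m₃ = -1 − 2 + 1 = -2  ✗
triangle: |5−3|=2 ≤ l₃=5 ≤ 5+3=8
parity: l₁+l₂+l₃ = 13 is odd

m_sum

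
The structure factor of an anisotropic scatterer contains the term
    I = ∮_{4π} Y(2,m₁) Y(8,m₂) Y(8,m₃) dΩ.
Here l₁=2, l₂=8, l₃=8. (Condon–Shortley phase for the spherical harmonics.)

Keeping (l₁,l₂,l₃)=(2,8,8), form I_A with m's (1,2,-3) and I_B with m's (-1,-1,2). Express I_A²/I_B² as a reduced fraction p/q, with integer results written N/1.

55/21

Same 2,8,8: normalisation and zero-m 3j drop out of the ratio.
A: Δ: 2! 2! 14! / 19! → 1/348840; sum: t=0:+1/174182400 t=1:−1/87091200 = -1/174182400; 3j²(2 8 8; 1 2 -3) = Δ·Π!·Σ² = 55/7752  (sign +1)
B: Δ: 2! 2! 14! / 19! → 1/348840; sum: t=1:−1/58060800 t=2:+1/87091200 = -1/174182400; 3j²(2 8 8; -1 -1 2) = Δ·Π!·Σ² = 7/2584  (sign -1)
I_A²/I_B² = (55/7752)/(7/2584) = 55/21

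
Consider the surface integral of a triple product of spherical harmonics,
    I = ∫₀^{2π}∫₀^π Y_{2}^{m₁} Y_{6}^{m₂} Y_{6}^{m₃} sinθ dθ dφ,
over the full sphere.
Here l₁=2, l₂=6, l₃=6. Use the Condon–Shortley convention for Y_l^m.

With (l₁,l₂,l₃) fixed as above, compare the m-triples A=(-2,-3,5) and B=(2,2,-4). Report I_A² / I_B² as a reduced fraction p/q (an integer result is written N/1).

Same 2,6,6: normalisation and zero-m 3j drop out of the ratio.
A: Δ: 2! 2! 10! / 15! → 1/90090; sum: t=2:+1/1451520 = 1/1451520; 3j²(2 6 6; -2 -3 5) = Δ·Π!·Σ² = 1/91  (sign -1)
B: Δ: 2! 2! 10! / 15! → 1/90090; sum: t=0:+1/322560 = 1/322560; 3j²(2 6 6; 2 2 -4) = Δ·Π!·Σ² = 18/1001  (sign +1)
I_A²/I_B² = (1/91)/(18/1001) = 11/18

11/18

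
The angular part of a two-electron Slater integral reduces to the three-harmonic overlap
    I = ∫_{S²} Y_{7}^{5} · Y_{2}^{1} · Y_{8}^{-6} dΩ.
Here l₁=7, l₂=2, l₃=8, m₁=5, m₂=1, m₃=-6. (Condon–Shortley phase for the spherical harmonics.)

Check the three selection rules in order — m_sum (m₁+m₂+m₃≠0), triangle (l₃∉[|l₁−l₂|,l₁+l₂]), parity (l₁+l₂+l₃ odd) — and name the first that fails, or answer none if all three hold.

Σmᵢ = 0  ✓
l₃∈[|l₁−l₂|,l₁+l₂]=[5,9], have l₃=8  ✓
Σlᵢ = 17 ⇒ odd  ✗

parity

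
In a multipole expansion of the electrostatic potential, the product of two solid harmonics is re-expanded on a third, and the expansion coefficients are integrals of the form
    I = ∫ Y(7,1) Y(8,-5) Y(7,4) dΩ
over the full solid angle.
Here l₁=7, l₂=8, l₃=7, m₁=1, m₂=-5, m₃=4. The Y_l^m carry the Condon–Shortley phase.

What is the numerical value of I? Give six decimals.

m-sum 0 ✓  L=22 even ✓  1≤7≤15 ✓
Π(2lᵢ+1) = 15×17×15 = 3825
triangle coeff Δ(7,8,7) = 1/22086194130
Σ_t [1,7]: t=1:−1/18289152000 t=2:+1/248832000 t=3:−1/24883200 t=4:+1/11943936 t=5:−1/24883200 t=6:+1/248832000 t=7:−1/18289152000 = 11/975421440
(3j)²=1750/289731 [(7 8 7; 0 0 0)], sign=-1
Σ_t [0,3]: t=0:+1/20901888000 t=1:−1/870912000 t=2:+1/348364800 t=3:−1/1045094400 = 17/20901888000
(3j)²=17/2185 [(7 8 7; 1 -5 4)], sign=-1
⇒ 4πI² = 446250/2482597
I = (+1)√(446250/2482597/(4π)) = 0.11959997

0.119600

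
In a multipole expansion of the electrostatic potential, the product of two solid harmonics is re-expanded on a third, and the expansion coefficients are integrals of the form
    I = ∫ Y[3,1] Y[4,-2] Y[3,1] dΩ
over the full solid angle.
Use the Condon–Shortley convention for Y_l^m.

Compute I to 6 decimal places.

m-sum 0 ✓  L=10 even ✓  1≤3≤7 ✓
Π(2lᵢ+1) = 7×9×7 = 441
triangle coeff Δ(3,4,3) = 1/34650
Σ_t [1,3]: t=1:−1/72 t=2:+1/16 t=3:−1/72 = 5/144
(3j)²=2/77 [(3 4 3; 0 0 0)], sign=-1
Σ_t [0,2]: t=0:+1/192 t=1:−1/36 t=2:+1/192 = -5/288
(3j)²=20/693 [(3 4 3; 1 -2 1)], sign=-1
⇒ 4πI² = 40/121
I = (+1)√(40/121/(4π)) = 0.16219310

0.162193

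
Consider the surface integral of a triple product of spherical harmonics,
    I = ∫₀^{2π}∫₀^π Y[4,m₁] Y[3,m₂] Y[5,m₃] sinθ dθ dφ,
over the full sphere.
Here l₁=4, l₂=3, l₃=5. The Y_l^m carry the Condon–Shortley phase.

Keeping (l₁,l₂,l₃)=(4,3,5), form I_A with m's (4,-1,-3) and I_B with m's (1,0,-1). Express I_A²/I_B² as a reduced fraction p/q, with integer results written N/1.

784/361

Same 4,3,5: normalisation and zero-m 3j drop out of the ratio.
A: Δ: 2! 6! 4! / 13! → 1/180180; sum: t=0:+1/5760 = 1/5760; 3j²(4 3 5; 4 -1 -3) = Δ·Π!·Σ² = 56/2145  (sign +1)
B: Δ: 2! 6! 4! / 13! → 1/180180; sum: t=0:+1/432 t=1:−1/192 t=2:+1/1440 = -19/8640; 3j²(4 3 5; 1 0 -1) = Δ·Π!·Σ² = 361/30030  (sign -1)
I_A²/I_B² = (56/2145)/(361/30030) = 784/361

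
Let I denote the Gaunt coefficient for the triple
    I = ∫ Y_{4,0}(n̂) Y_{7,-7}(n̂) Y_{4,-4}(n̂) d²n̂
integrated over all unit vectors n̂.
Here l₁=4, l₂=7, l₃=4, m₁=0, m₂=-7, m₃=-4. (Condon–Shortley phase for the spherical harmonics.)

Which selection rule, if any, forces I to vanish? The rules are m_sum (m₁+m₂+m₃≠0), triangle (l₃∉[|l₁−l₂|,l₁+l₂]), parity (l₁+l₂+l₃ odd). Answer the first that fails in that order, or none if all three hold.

m_sum

azimuthal sum: 0 − 7 − 4 = -11  ✗
3 ≤ 4 ≤ 11 (triangle on l)
L = 4 + 7 + 4 = 15 (odd)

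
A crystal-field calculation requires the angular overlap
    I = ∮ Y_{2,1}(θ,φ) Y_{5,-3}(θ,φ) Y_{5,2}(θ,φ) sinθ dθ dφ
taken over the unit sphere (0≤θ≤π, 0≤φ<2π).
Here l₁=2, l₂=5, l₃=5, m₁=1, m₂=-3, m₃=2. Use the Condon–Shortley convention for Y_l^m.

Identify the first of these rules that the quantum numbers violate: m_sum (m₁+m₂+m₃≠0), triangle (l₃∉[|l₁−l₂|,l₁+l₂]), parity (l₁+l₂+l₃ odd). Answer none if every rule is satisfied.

azimuthal sum: 1 − 3 + 2 = 0  ✓
3 ≤ 5 ≤ 7 (triangle on l)  ✓
L = 2 + 5 + 5 = 12 (even)  ✓

none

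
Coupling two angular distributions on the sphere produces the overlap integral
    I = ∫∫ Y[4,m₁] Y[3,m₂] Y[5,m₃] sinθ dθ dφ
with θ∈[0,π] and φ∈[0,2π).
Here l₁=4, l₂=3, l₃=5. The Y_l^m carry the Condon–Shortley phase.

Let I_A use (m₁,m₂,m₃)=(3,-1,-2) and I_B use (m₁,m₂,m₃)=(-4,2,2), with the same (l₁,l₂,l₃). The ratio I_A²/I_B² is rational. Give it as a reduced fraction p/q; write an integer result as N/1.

49/20

l's match ⇒ only the (l;m) 3-j factors differ between A and B.
A: triangle coeff Δ(4,3,5) = 1/180180; Σ_t [0,1]: t=0:+1/960 t=1:−1/4320 = 7/8640; (3j)²=343/12870 [(4 3 5; 3 -1 -2)], sign=-1
B: triangle coeff Δ(4,3,5) = 1/180180; Σ_t [2,2]: t=2:+1/8640 = 1/8640; (3j)²=14/1287 [(4 3 5; -4 2 2)], sign=-1
I_A²/I_B² = (343/12870)/(14/1287) = 49/20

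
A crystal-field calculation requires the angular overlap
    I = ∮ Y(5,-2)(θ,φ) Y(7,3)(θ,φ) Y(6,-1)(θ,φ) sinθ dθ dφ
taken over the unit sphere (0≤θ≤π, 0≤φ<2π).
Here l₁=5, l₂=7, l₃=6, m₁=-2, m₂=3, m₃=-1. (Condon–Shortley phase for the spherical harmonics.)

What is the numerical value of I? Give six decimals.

-0.036891

m-sum 0 ✓  L=18 even ✓  2≤6≤12 ✓
Π(2lᵢ+1) = 11×15×13 = 2145
triangle coeff Δ(5,7,6) = 1/174594420
Σ_t [1,5]: t=1:−1/4147200 t=2:+1/207360 t=3:−1/82944 t=4:+1/207360 t=5:−1/4147200 = -1/345600
(3j)²=420/46189 [(5 7 6; 0 0 0)], sign=-1
Σ_t [3,6]: t=3:−1/4354560 t=4:+1/414720 t=5:−1/345600 t=6:+1/2488320 = -1/3225600
(3j)²=81/92378 [(5 7 6; -2 3 -1)], sign=+1
⇒ 4πI² = 255150/14919047
I = (-1)√(255150/14919047/(4π)) = -0.03689116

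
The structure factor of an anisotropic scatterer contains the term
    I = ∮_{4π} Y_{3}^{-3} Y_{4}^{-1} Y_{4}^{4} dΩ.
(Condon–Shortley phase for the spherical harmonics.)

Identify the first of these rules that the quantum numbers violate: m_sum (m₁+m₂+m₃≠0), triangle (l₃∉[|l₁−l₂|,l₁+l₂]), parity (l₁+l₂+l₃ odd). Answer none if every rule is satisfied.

parity

azimuthal sum: -3 − 1 + 4 = 0  ✓
1 ≤ 4 ≤ 7 (triangle on l)  ✓
L = 3 + 4 + 4 = 11 (odd)  ✗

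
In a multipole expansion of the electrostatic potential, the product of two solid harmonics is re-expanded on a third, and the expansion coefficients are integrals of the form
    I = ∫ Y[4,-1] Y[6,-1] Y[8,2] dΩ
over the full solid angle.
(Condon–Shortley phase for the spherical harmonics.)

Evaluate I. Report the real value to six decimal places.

Checks pass: Σm=0; 18 even; l₃=8∈[2,10].
(2·4+1)(2·6+1)(2·8+1) = 1989
Δ: 2! 6! 10! / 19! → 1/23279256
sum: t=0:+1/1658880 t=1:−1/518400 t=2:+1/1658880 = -1/1382400
3j²(4 6 8; 0 0 0) = Δ·Π!·Σ² = 504/46189  (sign -1)
sum: t=0:+1/3456000 t=1:−1/829440 t=2:+1/2177280 = -199/435456000
3j²(4 6 8; -1 -1 2) = Δ·Π!·Σ² = 39601/3879876  (sign -1)
combine: 4πI² = 1989·504/46189·39601/3879876 = 2138454/9653501
take √, sign +1: I = 0.13277081

0.132771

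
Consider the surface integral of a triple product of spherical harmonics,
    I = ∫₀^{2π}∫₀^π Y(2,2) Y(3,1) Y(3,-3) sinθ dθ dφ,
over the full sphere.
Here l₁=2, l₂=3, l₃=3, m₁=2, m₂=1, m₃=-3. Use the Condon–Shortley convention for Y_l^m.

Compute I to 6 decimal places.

0.132981

Rules hold: Σm=0, L=8 even, 1≤3≤5.
N = 5·7·7 = 245
Δ = 2!·2!·4!/9! = 1/3780
Racah Σ t=0..2: t=0:+1/24 t=1:−1/4 t=2:+1/24 = -1/6
⇒ 3j(2 3 3; 0 0 0)² = 4/105, sgn +1
Racah Σ t=0..0: t=0:+1/96 = 1/96
⇒ 3j(2 3 3; 2 1 -3)² = 1/42, sgn +1
4πI² = N·(3j₀)²·(3jₘ)² = 2/9
I = +1·√(0.222222/4π) = 0.13298076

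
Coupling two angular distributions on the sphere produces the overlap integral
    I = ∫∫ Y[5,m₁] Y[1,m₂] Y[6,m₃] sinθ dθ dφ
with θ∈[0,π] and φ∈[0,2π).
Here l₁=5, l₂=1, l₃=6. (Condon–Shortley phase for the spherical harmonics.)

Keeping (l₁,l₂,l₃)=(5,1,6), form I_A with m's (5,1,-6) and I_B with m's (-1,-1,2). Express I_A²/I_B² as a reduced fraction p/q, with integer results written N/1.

33/14

Shared (l₁,l₂,l₃)=(5,1,6): N and (l;000)² cancel in I_A²/I_B².
A: Δ = 0!·10!·2!/13! = 1/858; Racah Σ t=0..0: t=0:+1/7257600 = 1/7257600; ⇒ 3j(5 1 6; 5 1 -6)² = 1/13, sgn +1
B: Δ = 0!·10!·2!/13! = 1/858; Racah Σ t=0..0: t=0:+1/34560 = 1/34560; ⇒ 3j(5 1 6; -1 -1 2)² = 14/429, sgn +1
I_A²/I_B² = (1/13)/(14/429) = 33/14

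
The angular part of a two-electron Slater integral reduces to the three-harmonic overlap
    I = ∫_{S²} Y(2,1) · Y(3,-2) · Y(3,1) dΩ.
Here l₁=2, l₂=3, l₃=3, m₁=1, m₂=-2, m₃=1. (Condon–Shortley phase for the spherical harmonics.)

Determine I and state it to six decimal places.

Rules hold: Σm=0, L=8 even, 1≤3≤5.
N = 5·7·7 = 245
Δ = 2!·2!·4!/9! = 1/3780
Racah Σ t=0..2: t=0:+1/24 t=1:−1/4 t=2:+1/24 = -1/6
⇒ 3j(2 3 3; 0 0 0)² = 4/105, sgn +1
Racah Σ t=0..1: t=0:+1/12 t=1:−1/48 = 1/16
⇒ 3j(2 3 3; 1 -2 1)² = 1/28, sgn +1
4πI² = N·(3j₀)²·(3jₘ)² = 1/3
I = +1·√(0.333333/4π) = 0.16286750

0.162868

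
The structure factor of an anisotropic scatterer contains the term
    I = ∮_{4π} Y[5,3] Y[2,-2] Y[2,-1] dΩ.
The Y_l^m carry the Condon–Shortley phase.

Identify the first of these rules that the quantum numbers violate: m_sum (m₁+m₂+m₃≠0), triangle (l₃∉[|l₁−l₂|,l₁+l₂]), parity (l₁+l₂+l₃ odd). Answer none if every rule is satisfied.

Σmᵢ = 0  ✓
l₃∈[|l₁−l₂|,l₁+l₂]=[3,7], have l₃=2  ✗
Σlᵢ = 9 ⇒ odd

triangle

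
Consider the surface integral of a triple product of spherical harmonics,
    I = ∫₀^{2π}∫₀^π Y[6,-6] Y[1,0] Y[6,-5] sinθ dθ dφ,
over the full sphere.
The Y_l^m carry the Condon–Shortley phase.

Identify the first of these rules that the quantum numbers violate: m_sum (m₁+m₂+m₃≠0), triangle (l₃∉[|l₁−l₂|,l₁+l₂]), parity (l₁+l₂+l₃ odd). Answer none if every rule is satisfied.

m_sum

azimuthal sum: -6 + 0 − 5 = -11  ✗
5 ≤ 6 ≤ 7 (triangle on l)
L = 6 + 1 + 6 = 13 (odd)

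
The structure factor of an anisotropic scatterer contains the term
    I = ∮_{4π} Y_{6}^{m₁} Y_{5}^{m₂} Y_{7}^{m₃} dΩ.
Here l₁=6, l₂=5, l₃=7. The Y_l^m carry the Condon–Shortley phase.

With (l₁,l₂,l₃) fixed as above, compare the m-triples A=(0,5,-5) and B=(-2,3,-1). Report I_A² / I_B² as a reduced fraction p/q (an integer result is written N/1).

275/7

Shared (l₁,l₂,l₃)=(6,5,7): N and (l;000)² cancel in I_A²/I_B².
A: Δ = 4!·8!·6!/19! = 1/174594420; Racah Σ t=4..4: t=4:+1/24883200 = 1/24883200; ⇒ 3j(6 5 7; 0 5 -5)² = 70/4199, sgn +1
B: Δ = 4!·8!·6!/19! = 1/174594420; Racah Σ t=2..4: t=2:+1/4147200 t=3:−1/518400 t=4:+1/663552 = -1/5529600; ⇒ 3j(6 5 7; -2 3 -1)² = 98/230945, sgn -1
I_A²/I_B² = (70/4199)/(98/230945) = 275/7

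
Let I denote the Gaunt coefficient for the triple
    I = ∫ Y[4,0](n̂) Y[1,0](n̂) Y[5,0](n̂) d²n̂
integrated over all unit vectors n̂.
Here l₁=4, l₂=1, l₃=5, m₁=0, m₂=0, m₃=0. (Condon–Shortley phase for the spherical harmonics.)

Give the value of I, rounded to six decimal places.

Checks pass: Σm=0; 10 even; l₃=5∈[3,5].
(2·4+1)(2·1+1)(2·5+1) = 297
Δ: 0! 8! 2! / 11! → 1/495
sum: t=0:+1/576 = 1/576
3j²(4 1 5; 0 0 0) = Δ·Π!·Σ² = 5/99  (sign -1)
(m-triple is (0,0,0) — same symbol as above.)
combine: 4πI² = 297·5/99·5/99 = 25/33
take √, sign +1: I = 0.24553200

0.245532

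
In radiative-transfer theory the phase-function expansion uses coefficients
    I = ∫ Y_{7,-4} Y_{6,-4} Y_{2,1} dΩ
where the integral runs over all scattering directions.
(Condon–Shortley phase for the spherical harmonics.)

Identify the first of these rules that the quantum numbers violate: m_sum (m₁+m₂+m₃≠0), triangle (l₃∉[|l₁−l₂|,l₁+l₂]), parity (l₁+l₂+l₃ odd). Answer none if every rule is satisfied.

azimuthal sum: -4 − 4 + 1 = -7  ✗
1 ≤ 2 ≤ 13 (triangle on l)
L = 7 + 6 + 2 = 15 (odd)

m_sum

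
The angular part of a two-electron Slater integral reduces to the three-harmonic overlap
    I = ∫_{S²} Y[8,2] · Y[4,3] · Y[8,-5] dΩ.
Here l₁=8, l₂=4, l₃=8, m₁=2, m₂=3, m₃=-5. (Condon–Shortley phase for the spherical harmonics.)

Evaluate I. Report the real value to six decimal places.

Checks pass: Σm=0; 20 even; l₃=8∈[4,12].
(2·8+1)(2·4+1)(2·8+1) = 2601
Δ: 4! 12! 4! / 21! → 1/185175900
sum: t=0:+1/557383680 t=1:−1/21772800 t=2:+1/8294400 t=3:−1/21772800 t=4:+1/557383680 = 1/30965760
3j²(8 4 8; 0 0 0) = Δ·Π!·Σ² = 36/4199  (sign +1)
sum: t=3:−1/313528320 t=4:+1/1045094400 = -1/447897600
3j²(8 4 8; 2 3 -5) = Δ·Π!·Σ² = 77/5814  (sign +1)
combine: 4πI² = 2601·36/4199·77/5814 = 1386/4693
take √, sign +1: I = 0.15330327

0.153303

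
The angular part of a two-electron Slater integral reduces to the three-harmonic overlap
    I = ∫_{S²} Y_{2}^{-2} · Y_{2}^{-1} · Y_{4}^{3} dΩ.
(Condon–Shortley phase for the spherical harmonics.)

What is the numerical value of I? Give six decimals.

-0.238414

Checks pass: Σm=0; 8 even; l₃=4∈[0,4].
(2·2+1)(2·2+1)(2·4+1) = 225
Δ: 0! 4! 4! / 9! → 1/630
sum: t=0:+1/16 = 1/16
3j²(2 2 4; 0 0 0) = Δ·Π!·Σ² = 2/35  (sign +1)
sum: t=0:+1/144 = 1/144
3j²(2 2 4; -2 -1 3) = Δ·Π!·Σ² = 1/18  (sign -1)
combine: 4πI² = 225·2/35·1/18 = 5/7
take √, sign -1: I = -0.23841361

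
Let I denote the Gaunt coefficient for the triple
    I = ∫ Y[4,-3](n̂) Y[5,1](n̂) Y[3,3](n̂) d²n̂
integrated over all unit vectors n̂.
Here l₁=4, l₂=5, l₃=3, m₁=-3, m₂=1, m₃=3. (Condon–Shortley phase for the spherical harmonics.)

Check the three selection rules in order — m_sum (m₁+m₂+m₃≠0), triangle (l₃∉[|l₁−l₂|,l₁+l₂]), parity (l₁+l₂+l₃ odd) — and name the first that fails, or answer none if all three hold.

m_sum

m₁+m₂+m₃ = -3 + 1 + 3 = 1  ✗
triangle: |4−5|=1 ≤ l₃=3 ≤ 4+5=9
parity: l₁+l₂+l₃ = 12 is even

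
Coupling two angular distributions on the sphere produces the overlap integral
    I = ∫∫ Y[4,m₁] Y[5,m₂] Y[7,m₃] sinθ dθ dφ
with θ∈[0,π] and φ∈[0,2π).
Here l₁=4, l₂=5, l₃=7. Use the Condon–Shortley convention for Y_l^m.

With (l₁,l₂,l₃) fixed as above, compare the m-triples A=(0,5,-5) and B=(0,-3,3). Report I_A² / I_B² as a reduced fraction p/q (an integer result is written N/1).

4455/529

l's match ⇒ only the (l;m) 3-j factors differ between A and B.
A: triangle coeff Δ(4,5,7) = 1/6126120; Σ_t [2,2]: t=2:+1/3870720 = 1/3870720; (3j)²=135/6188 [(4 5 7; 0 5 -5)], sign=+1
B: triangle coeff Δ(4,5,7) = 1/6126120; Σ_t [0,2]: t=0:+1/138240 t=1:−1/181440 t=2:+1/3870720 = 23/11612160; (3j)²=529/204204 [(4 5 7; 0 -3 3)], sign=+1
I_A²/I_B² = (135/6188)/(529/204204) = 4455/529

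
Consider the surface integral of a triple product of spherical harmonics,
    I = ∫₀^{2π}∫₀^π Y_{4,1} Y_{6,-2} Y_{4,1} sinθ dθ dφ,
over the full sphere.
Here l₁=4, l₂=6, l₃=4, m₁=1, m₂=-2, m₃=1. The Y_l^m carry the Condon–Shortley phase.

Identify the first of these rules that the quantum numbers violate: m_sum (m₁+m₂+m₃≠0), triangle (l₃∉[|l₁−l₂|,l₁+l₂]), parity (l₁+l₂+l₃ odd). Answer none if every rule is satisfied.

azimuthal sum: 1 − 2 + 1 = 0  ✓
2 ≤ 4 ≤ 10 (triangle on l)  ✓
L = 4 + 6 + 4 = 14 (even)  ✓

none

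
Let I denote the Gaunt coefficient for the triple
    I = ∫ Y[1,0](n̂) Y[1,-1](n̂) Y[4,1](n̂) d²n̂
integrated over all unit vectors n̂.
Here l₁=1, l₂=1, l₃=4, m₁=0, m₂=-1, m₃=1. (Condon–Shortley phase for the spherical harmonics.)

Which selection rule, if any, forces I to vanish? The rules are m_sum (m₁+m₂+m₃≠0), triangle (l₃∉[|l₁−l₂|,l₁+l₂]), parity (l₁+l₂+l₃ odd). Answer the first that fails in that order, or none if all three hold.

triangle

azimuthal sum: 0 − 1 + 1 = 0  ✓
0 ≤ 4 ≤ 2 (triangle on l)  ✗
L = 1 + 1 + 4 = 6 (even)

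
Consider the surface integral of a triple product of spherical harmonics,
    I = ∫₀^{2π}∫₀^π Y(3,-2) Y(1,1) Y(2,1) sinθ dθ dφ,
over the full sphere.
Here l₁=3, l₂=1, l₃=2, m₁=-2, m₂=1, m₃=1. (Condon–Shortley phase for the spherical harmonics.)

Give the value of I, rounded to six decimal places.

0.261169

Checks pass: Σm=0; 6 even; l₃=2∈[2,4].
(2·3+1)(2·1+1)(2·2+1) = 105
Δ: 2! 4! 0! / 7! → 1/105
sum: t=1:−1/4 = -1/4
3j²(3 1 2; 0 0 0) = Δ·Π!·Σ² = 3/35  (sign -1)
sum: t=2:+1/12 = 1/12
3j²(3 1 2; -2 1 1) = Δ·Π!·Σ² = 2/21  (sign -1)
combine: 4πI² = 105·3/35·2/21 = 6/7
take √, sign +1: I = 0.26116903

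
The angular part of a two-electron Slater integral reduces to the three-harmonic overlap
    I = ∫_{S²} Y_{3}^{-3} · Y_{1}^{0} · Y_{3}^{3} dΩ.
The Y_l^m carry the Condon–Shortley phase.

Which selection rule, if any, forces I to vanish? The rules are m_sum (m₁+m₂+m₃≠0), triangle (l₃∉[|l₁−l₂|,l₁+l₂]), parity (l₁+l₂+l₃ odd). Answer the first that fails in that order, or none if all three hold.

parity

m₁+m₂+m₃ = -3 + 0 + 3 = 0  ✓
triangle: |3−1|=2 ≤ l₃=3 ≤ 3+1=4  ✓
parity: l₁+l₂+l₃ = 7 is odd  ✗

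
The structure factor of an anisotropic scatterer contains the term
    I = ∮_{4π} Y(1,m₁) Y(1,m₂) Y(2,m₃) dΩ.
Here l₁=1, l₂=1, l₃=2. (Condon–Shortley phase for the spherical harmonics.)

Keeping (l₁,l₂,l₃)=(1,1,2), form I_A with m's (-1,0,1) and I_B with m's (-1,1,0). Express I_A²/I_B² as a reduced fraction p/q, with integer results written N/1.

Same 1,1,2: normalisation and zero-m 3j drop out of the ratio.
A: Δ: 0! 2! 2! / 5! → 1/30; sum: t=0:+1/2 = 1/2; 3j²(1 1 2; -1 0 1) = Δ·Π!·Σ² = 1/10  (sign -1)
B: Δ: 0! 2! 2! / 5! → 1/30; sum: t=0:+1/4 = 1/4; 3j²(1 1 2; -1 1 0) = Δ·Π!·Σ² = 1/30  (sign +1)
I_A²/I_B² = (1/10)/(1/30) = 3/1

3/1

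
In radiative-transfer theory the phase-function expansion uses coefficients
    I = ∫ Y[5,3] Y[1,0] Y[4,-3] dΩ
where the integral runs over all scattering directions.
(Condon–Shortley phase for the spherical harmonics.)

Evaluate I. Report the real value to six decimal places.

-0.196426

Checks pass: Σm=0; 10 even; l₃=4∈[4,6].
(2·5+1)(2·1+1)(2·4+1) = 297
Δ: 2! 8! 0! / 11! → 1/495
sum: t=1:−1/576 = -1/576
3j²(5 1 4; 0 0 0) = Δ·Π!·Σ² = 5/99  (sign -1)
sum: t=1:−1/5040 = -1/5040
3j²(5 1 4; 3 0 -3) = Δ·Π!·Σ² = 16/495  (sign +1)
combine: 4πI² = 297·5/99·16/495 = 16/33
take √, sign -1: I = -0.19642560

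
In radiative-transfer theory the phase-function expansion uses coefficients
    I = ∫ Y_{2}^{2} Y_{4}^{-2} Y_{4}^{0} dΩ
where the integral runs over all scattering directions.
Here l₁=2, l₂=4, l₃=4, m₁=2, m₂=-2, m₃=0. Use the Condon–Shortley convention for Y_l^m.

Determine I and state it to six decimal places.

-0.190365

m-sum 0 ✓  L=10 even ✓  2≤4≤6 ✓
Π(2lᵢ+1) = 5×9×9 = 405
triangle coeff Δ(2,4,4) = 1/13860
Σ_t [0,2]: t=0:+1/192 t=1:−1/36 t=2:+1/192 = -5/288
(3j)²=20/693 [(2 4 4; 0 0 0)], sign=-1
Σ_t [0,0]: t=0:+1/192 = 1/192
(3j)²=3/77 [(2 4 4; 2 -2 0)], sign=+1
⇒ 4πI² = 2700/5929
I = (-1)√(2700/5929/(4π)) = -0.19036462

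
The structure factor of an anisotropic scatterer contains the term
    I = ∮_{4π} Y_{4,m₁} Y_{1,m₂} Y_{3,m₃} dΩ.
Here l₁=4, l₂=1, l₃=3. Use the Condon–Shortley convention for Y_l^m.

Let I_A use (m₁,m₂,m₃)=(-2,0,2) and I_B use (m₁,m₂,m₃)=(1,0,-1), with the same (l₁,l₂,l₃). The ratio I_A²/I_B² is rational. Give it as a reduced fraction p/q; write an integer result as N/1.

l's match ⇒ only the (l;m) 3-j factors differ between A and B.
A: triangle coeff Δ(4,1,3) = 1/252; Σ_t [1,1]: t=1:−1/120 = -1/120; (3j)²=1/21 [(4 1 3; -2 0 2)], sign=+1
B: triangle coeff Δ(4,1,3) = 1/252; Σ_t [1,1]: t=1:−1/48 = -1/48; (3j)²=5/84 [(4 1 3; 1 0 -1)], sign=-1
I_A²/I_B² = (1/21)/(5/84) = 4/5

4/5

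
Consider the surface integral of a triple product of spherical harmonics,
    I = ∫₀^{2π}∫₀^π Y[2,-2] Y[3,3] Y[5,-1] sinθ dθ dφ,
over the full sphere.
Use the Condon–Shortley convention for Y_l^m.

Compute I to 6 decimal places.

Rules hold: Σm=0, L=10 even, 1≤5≤5.
N = 5·7·11 = 385
Δ = 0!·4!·6!/11! = 1/2310
Racah Σ t=0..0: t=0:+1/144 = 1/144
⇒ 3j(2 3 5; 0 0 0)² = 10/231, sgn -1
Racah Σ t=0..0: t=0:+1/17280 = 1/17280
⇒ 3j(2 3 5; -2 3 -1)² = 1/2310, sgn +1
4πI² = N·(3j₀)²·(3jₘ)² = 5/693
I = -1·√(0.00721501/4π) = -0.02396147

-0.023961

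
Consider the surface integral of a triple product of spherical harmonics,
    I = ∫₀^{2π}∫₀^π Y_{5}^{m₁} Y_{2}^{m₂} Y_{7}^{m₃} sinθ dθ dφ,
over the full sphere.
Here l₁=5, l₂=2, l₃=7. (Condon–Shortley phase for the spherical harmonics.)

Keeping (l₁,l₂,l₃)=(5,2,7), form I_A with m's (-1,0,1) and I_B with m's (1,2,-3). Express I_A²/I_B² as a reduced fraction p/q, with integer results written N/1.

2/1

Same 5,2,7: normalisation and zero-m 3j drop out of the ratio.
A: Δ: 0! 10! 4! / 15! → 1/15015; sum: t=0:+1/69120 = 1/69120; 3j²(5 2 7; -1 0 1) = Δ·Π!·Σ² = 4/143  (sign +1)
B: Δ: 0! 10! 4! / 15! → 1/15015; sum: t=0:+1/414720 = 1/414720; 3j²(5 2 7; 1 2 -3) = Δ·Π!·Σ² = 2/143  (sign +1)
I_A²/I_B² = (4/143)/(2/143) = 2/1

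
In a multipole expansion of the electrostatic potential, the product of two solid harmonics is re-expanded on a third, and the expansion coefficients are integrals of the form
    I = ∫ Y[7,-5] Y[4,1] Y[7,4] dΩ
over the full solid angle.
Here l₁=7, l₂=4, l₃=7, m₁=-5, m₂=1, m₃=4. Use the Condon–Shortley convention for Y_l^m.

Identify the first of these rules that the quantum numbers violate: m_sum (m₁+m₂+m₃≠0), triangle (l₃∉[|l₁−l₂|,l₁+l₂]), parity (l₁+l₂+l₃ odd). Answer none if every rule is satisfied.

none

Σmᵢ = 0  ✓
l₃∈[|l₁−l₂|,l₁+l₂]=[3,11], have l₃=7  ✓
Σlᵢ = 18 ⇒ even  ✓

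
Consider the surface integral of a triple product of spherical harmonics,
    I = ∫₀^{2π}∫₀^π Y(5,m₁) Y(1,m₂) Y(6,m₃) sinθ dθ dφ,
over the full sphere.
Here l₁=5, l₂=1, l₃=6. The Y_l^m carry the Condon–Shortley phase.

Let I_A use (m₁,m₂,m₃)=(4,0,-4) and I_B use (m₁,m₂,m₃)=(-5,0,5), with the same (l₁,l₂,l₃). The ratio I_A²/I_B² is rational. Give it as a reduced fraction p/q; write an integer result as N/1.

l's match ⇒ only the (l;m) 3-j factors differ between A and B.
A: triangle coeff Δ(5,1,6) = 1/858; Σ_t [0,0]: t=0:+1/362880 = 1/362880; (3j)²=10/429 [(5 1 6; 4 0 -4)], sign=+1
B: triangle coeff Δ(5,1,6) = 1/858; Σ_t [0,0]: t=0:+1/3628800 = 1/3628800; (3j)²=1/78 [(5 1 6; -5 0 5)], sign=-1
I_A²/I_B² = (10/429)/(1/78) = 20/11

20/11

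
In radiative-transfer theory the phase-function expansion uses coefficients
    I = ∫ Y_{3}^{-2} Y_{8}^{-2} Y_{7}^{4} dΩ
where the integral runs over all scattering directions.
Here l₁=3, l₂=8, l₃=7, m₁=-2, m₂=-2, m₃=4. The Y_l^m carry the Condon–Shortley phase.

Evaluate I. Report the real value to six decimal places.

Rules hold: Σm=0, L=18 even, 5≤7≤11.
N = 7·17·15 = 1785
Δ = 4!·2!·12!/19! = 1/5290740
Racah Σ t=1..3: t=1:−1/7257600 t=2:+1/2073600 t=3:−1/7257600 = 1/4838400
⇒ 3j(3 8 7; 0 0 0)² = 252/20995, sgn -1
Racah Σ t=3..4: t=3:−1/26127360 t=4:+1/174182400 = -17/522547200
⇒ 3j(3 8 7; -2 -2 4)² = 935/62244, sgn +1
4πI² = N·(3j₀)²·(3jₘ)² = 19635/61009
I = -1·√(0.321838/4π) = -0.16003448

-0.160034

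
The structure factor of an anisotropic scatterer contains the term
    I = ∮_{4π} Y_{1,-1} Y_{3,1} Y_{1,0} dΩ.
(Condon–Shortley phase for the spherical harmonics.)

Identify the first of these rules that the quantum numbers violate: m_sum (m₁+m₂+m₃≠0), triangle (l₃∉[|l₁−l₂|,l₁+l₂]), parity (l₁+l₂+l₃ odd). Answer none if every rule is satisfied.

m₁+m₂+m₃ = -1 + 1 + 0 = 0  ✓
triangle: |1−3|=2 ≤ l₃=1 ≤ 1+3=4  ✗
parity: l₁+l₂+l₃ = 5 is odd

triangle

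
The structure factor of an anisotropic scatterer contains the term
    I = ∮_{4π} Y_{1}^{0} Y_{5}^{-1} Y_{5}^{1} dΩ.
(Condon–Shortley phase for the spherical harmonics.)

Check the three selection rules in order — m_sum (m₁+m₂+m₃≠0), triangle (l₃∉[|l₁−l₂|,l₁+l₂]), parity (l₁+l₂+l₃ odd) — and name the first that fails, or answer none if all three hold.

parity

Σmᵢ = 0  ✓
l₃∈[|l₁−l₂|,l₁+l₂]=[4,6], have l₃=5  ✓
Σlᵢ = 11 ⇒ odd  ✗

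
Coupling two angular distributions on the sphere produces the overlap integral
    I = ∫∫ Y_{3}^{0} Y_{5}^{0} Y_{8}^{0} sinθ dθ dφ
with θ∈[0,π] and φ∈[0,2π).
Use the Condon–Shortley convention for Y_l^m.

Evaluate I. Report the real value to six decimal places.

0.235108

m-sum 0 ✓  L=16 even ✓  2≤8≤8 ✓
Π(2lᵢ+1) = 7×11×17 = 1309
triangle coeff Δ(3,5,8) = 1/136136
Σ_t [0,0]: t=0:+1/518400 = 1/518400
(3j)²=56/2431 [(3 5 8; 0 0 0)], sign=+1
(m-triple is (0,0,0) — same symbol as above.)
⇒ 4πI² = 21952/31603
I = (+1)√(21952/31603/(4π)) = 0.23510830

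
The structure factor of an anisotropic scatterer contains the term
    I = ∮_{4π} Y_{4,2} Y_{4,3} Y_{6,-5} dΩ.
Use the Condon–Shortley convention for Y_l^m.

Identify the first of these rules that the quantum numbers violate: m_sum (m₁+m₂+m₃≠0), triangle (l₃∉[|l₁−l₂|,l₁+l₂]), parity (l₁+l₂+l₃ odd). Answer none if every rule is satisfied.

none

azimuthal sum: 2 + 3 − 5 = 0  ✓
0 ≤ 6 ≤ 8 (triangle on l)  ✓
L = 4 + 4 + 6 = 14 (even)  ✓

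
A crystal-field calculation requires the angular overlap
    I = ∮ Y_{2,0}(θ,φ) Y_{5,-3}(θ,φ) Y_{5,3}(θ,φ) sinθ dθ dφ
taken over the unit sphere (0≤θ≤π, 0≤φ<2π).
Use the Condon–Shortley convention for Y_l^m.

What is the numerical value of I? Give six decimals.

m-sum 0 ✓  L=12 even ✓  3≤5≤7 ✓
Π(2lᵢ+1) = 5×11×11 = 605
triangle coeff Δ(2,5,5) = 1/38610
Σ_t [0,2]: t=0:+1/2880 t=1:−1/576 t=2:+1/2880 = -1/960
(3j)²=10/429 [(2 5 5; 0 0 0)], sign=+1
Σ_t [0,2]: t=0:+1/5760 t=1:−1/5040 t=2:+1/161280 = -1/53760
(3j)²=1/4290 [(2 5 5; 0 -3 3)], sign=-1
⇒ 4πI² = 5/1521
I = (-1)√(5/1521/(4π)) = -0.01617393

-0.016174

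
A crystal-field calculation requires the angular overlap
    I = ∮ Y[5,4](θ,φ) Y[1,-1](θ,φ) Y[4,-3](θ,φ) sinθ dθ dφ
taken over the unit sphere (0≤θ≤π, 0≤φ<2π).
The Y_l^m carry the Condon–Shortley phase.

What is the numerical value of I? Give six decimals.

0.294638

m-sum 0 ✓  L=10 even ✓  4≤4≤6 ✓
Π(2lᵢ+1) = 11×3×9 = 297
triangle coeff Δ(5,1,4) = 1/495
Σ_t [1,1]: t=1:−1/576 = -1/576
(3j)²=5/99 [(5 1 4; 0 0 0)], sign=-1
Σ_t [0,0]: t=0:+1/10080 = 1/10080
(3j)²=4/55 [(5 1 4; 4 -1 -3)], sign=-1
⇒ 4πI² = 12/11
I = (+1)√(12/11/(4π)) = 0.29463840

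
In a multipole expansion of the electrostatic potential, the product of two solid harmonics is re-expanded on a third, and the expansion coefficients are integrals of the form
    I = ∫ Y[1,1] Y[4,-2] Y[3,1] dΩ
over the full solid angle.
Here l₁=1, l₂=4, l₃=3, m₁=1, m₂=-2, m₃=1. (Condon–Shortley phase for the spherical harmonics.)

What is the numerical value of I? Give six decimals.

Rules hold: Σm=0, L=8 even, 3≤3≤5.
N = 3·9·7 = 189
Δ = 2!·0!·6!/9! = 1/252
Racah Σ t=1..1: t=1:−1/36 = -1/36
⇒ 3j(1 4 3; 0 0 0)² = 4/63, sgn +1
Racah Σ t=0..0: t=0:+1/96 = 1/96
⇒ 3j(1 4 3; 1 -2 1)² = 5/84, sgn +1
4πI² = N·(3j₀)²·(3jₘ)² = 5/7
I = +1·√(0.714286/4π) = 0.23841361

0.238414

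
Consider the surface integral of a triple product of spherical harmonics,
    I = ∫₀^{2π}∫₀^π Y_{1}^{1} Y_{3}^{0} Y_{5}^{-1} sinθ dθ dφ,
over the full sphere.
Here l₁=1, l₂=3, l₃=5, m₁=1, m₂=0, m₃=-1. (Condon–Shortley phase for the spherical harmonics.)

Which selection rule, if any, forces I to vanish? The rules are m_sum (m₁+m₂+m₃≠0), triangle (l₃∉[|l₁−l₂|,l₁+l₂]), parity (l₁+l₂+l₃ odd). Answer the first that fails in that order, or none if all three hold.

m₁+m₂+m₃ = 1 + 0 − 1 = 0  ✓
triangle: |1−3|=2 ≤ l₃=5 ≤ 1+3=4  ✗
parity: l₁+l₂+l₃ = 9 is odd

triangle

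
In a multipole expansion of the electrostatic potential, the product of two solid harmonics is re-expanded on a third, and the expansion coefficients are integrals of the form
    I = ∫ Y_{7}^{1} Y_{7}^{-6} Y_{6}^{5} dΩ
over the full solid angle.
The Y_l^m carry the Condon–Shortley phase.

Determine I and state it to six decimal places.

0.141500

Rules hold: Σm=0, L=20 even, 0≤6≤14.
N = 15·15·13 = 2925
Δ = 8!·6!·6!/21! = 1/2444321880
Racah Σ t=1..7: t=1:−1/2612736000 t=2:+1/20736000 t=3:−1/1658880 t=4:+1/746496 t=5:−1/1658880 t=6:+1/20736000 t=7:−1/2612736000 = 1/4354560
⇒ 3j(7 7 6; 0 0 0)² = 1000/138567, sgn +1
Racah Σ t=0..1: t=0:+1/3483648000 t=1:−1/435456000 = -1/497664000
⇒ 3j(7 7 6; 1 -6 5)² = 77/6460, sgn +1
4πI² = N·(3j₀)²·(3jₘ)² = 26250/104329
I = +1·√(0.251608/4π) = 0.14150025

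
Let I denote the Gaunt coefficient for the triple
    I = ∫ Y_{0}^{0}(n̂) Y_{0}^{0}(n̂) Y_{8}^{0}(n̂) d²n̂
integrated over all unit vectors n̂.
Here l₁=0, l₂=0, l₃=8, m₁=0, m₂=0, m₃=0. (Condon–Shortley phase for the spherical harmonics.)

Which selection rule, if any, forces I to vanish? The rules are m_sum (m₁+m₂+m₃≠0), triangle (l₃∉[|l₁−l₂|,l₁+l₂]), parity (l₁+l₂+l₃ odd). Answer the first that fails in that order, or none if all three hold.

azimuthal sum: 0 + 0 + 0 = 0  ✓
0 ≤ 8 ≤ 0 (triangle on l)  ✗
L = 0 + 0 + 8 = 8 (even)

triangle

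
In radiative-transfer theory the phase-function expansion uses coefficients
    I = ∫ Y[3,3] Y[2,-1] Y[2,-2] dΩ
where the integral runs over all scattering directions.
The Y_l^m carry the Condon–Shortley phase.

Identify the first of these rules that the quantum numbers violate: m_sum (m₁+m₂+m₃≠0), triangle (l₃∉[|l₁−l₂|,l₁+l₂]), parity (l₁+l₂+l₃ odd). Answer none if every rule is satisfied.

azimuthal sum: 3 − 1 − 2 = 0  ✓
1 ≤ 2 ≤ 5 (triangle on l)  ✓
L = 3 + 2 + 2 = 7 (odd)  ✗

parity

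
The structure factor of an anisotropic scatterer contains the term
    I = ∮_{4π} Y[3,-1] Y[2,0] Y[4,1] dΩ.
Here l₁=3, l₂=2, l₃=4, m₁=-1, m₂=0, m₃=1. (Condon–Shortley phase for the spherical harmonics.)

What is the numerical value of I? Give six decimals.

Σlᵢ=9 odd — θ-integrand is odd under cosθ→−cosθ; I=0

0.000000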